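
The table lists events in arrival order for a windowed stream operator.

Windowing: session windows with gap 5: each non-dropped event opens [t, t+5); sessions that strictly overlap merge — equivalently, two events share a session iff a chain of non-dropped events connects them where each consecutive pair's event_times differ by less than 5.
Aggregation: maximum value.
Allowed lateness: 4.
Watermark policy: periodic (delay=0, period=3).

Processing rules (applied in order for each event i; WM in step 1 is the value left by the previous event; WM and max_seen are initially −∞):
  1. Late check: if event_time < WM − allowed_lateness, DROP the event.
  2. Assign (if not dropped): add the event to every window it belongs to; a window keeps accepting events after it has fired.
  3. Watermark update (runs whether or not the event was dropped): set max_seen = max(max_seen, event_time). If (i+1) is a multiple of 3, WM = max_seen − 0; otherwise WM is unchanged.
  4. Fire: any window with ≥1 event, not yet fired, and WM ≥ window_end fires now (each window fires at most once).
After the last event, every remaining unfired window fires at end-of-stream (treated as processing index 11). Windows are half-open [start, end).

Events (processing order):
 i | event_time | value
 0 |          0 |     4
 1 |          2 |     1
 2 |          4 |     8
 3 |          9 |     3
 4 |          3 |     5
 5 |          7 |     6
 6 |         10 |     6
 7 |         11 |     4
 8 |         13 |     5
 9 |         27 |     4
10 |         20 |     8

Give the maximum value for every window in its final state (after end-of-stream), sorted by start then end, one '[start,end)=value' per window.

[0,18)=8 [20,25)=8 [27,32)=4

i=0 t=0 v=4: → [0,5); WM=−∞
i=1 t=2 v=1: → [0,7); WM=−∞
i=2 t=4 v=8: → [0,9); WM=4
i=3 t=9 v=3: → [9,14); WM=4
i=4 t=3 v=5: → [0,9); WM=4
i=5 t=7 v=6: → [0,14); WM=9
i=6 t=10 v=6: → [0,15); WM=9
i=7 t=11 v=4: → [0,16); WM=9
i=8 t=13 v=5: → [0,18); WM=13
i=9 t=27 v=4: → [27,32); WM=13
i=10 t=20 v=8: → [20,25); WM=13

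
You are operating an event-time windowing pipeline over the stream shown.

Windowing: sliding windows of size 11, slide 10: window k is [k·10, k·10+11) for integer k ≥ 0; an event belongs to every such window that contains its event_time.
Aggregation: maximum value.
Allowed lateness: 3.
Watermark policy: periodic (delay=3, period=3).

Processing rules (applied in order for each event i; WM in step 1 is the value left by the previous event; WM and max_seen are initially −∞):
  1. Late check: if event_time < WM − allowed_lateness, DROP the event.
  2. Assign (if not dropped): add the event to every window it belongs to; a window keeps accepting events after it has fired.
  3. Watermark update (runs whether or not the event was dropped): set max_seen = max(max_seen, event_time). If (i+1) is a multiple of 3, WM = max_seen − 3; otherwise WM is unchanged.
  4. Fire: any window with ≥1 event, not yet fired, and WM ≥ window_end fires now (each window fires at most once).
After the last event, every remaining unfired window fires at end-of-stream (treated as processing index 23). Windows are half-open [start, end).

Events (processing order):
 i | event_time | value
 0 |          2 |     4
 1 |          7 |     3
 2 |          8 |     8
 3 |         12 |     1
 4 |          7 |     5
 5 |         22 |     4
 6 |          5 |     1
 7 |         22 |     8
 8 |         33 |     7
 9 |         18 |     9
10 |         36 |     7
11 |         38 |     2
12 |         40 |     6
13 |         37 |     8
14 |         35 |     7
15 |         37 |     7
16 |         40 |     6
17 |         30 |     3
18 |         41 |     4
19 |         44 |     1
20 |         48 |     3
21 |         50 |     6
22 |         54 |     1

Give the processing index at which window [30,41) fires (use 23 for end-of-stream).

20

i=0 t=2 v=4: → [0,11); WM=−∞
i=1 t=7 v=3: → [0,11); WM=−∞
i=2 t=8 v=8: → [0,11); WM=5
i=3 t=12 v=1: → [10,21); WM=5
i=4 t=7 v=5: → [0,11); WM=5
i=5 t=22 v=4: → [20,31); WM=19; [0,11) fires=8
i=6 t=5 v=1: DROP (t<19-3); WM=19
i=7 t=22 v=8: → [20,31); WM=19
i=8 t=33 v=7: → [30,41); WM=30; [10,21) fires=1
i=9 t=18 v=9: DROP (t<30-3); WM=30
i=10 t=36 v=7: → [30,41); WM=30
i=11 t=38 v=2: → [30,41); WM=35; [20,31) fires=8
i=12 t=40 v=6: → [40,51),[30,41); WM=35
i=13 t=37 v=8: → [30,41); WM=35
i=14 t=35 v=7: → [30,41); WM=37
i=15 t=37 v=7: → [30,41); WM=37
i=16 t=40 v=6: → [40,51),[30,41); WM=37
i=17 t=30 v=3: DROP (t<37-3); WM=37
i=18 t=41 v=4: → [40,51); WM=37
i=19 t=44 v=1: → [40,51); WM=37
i=20 t=48 v=3: → [40,51); WM=45; [30,41) fires=8
i=21 t=50 v=6: → [50,61),[40,51); WM=45
i=22 t=54 v=1: → [50,61); WM=45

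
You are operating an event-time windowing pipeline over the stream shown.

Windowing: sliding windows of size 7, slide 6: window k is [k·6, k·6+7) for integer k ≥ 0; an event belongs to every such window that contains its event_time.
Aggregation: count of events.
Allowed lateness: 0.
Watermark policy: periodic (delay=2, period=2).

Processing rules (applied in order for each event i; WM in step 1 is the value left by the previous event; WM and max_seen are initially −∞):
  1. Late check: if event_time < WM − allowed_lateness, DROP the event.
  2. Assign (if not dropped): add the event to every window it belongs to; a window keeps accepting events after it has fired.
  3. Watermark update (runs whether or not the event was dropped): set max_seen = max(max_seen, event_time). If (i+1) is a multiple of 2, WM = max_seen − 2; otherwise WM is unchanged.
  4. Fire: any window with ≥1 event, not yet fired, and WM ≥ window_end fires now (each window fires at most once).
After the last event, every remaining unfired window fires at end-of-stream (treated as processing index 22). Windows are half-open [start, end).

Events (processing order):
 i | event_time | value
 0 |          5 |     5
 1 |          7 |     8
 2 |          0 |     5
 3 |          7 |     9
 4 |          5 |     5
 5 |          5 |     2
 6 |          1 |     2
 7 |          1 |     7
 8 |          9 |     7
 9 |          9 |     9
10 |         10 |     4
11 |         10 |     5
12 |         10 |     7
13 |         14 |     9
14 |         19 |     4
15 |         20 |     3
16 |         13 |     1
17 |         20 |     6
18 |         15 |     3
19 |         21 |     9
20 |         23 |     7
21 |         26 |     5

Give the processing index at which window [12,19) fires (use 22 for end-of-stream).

i=0 t=5 v=5: → [0,7); WM=−∞
i=1 t=7 v=8: → [6,13); WM=5
i=2 t=0 v=5: DROP (t<5-0); WM=5
i=3 t=7 v=9: → [6,13); WM=5
i=4 t=5 v=5: → [0,7); WM=5
i=5 t=5 v=2: → [0,7); WM=5
i=6 t=1 v=2: DROP (t<5-0); WM=5
i=7 t=1 v=7: DROP (t<5-0); WM=5
i=8 t=9 v=7: → [6,13); WM=5
i=9 t=9 v=9: → [6,13); WM=7; [0,7) fires=3
i=10 t=10 v=4: → [6,13); WM=7
i=11 t=10 v=5: → [6,13); WM=8
i=12 t=10 v=7: → [6,13); WM=8
i=13 t=14 v=9: → [12,19); WM=12
i=14 t=19 v=4: → [18,25); WM=12
i=15 t=20 v=3: → [18,25); WM=18; [6,13) fires=7
i=16 t=13 v=1: DROP (t<18-0); WM=18
i=17 t=20 v=6: → [18,25); WM=18
i=18 t=15 v=3: DROP (t<18-0); WM=18
i=19 t=21 v=9: → [18,25); WM=19; [12,19) fires=1
i=20 t=23 v=7: → [18,25); WM=19
i=21 t=26 v=5: → [24,31); WM=24

19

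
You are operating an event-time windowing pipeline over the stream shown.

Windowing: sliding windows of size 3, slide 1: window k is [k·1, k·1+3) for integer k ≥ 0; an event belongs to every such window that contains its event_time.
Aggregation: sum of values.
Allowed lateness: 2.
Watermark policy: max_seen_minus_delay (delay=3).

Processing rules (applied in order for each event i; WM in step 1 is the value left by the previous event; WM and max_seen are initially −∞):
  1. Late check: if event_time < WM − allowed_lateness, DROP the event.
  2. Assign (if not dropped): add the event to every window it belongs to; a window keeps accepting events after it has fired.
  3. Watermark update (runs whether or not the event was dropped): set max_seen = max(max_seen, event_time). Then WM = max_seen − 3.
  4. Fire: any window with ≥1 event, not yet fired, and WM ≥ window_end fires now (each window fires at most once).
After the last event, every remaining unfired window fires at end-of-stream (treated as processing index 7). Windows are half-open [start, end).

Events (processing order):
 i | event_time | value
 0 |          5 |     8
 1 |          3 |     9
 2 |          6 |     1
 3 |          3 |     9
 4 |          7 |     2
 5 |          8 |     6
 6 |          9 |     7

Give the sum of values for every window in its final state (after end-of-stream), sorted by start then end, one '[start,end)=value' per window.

[1,4)=18 [2,5)=18 [3,6)=26 [4,7)=9 [5,8)=11 [6,9)=9 [7,10)=15 [8,11)=13 [9,12)=7

i=0 t=5 v=8: → [5,8),[4,7),[3,6); WM=2
i=1 t=3 v=9: → [3,6),[2,5),[1,4); WM=2
i=2 t=6 v=1: → [6,9),[5,8),[4,7); WM=3
i=3 t=3 v=9: → [3,6),[2,5),[1,4); WM=3
i=4 t=7 v=2: → [7,10),[6,9),[5,8); WM=4; [1,4) fires=18
i=5 t=8 v=6: → [8,11),[7,10),[6,9); WM=5; [2,5) fires=18
i=6 t=9 v=7: → [9,12),[8,11),[7,10); WM=6; [3,6) fires=26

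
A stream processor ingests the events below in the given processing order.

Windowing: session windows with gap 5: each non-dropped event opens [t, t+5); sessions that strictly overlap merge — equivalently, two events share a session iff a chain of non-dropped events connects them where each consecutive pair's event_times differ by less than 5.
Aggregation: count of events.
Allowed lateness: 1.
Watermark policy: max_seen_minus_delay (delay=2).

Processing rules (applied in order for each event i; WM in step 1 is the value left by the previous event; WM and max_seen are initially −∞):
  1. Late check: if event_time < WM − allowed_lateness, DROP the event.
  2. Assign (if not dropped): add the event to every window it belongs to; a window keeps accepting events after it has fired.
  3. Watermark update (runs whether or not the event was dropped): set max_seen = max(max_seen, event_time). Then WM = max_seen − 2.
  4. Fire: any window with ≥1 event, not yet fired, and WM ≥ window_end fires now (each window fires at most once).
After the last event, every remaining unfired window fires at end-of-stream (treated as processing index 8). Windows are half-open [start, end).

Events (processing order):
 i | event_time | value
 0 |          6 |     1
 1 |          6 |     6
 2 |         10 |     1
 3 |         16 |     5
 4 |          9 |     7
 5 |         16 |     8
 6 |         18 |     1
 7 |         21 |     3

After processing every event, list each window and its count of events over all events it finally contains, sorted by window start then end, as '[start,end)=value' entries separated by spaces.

i=0 t=6 v=1: → [6,11); WM=4
i=1 t=6 v=6: → [6,11); WM=4
i=2 t=10 v=1: → [6,15); WM=8
i=3 t=16 v=5: → [16,21); WM=14
i=4 t=9 v=7: DROP (t<14-1); WM=14
i=5 t=16 v=8: → [16,21); WM=14
i=6 t=18 v=1: → [16,23); WM=16
i=7 t=21 v=3: → [16,26); WM=19

[6,15)=3 [16,26)=4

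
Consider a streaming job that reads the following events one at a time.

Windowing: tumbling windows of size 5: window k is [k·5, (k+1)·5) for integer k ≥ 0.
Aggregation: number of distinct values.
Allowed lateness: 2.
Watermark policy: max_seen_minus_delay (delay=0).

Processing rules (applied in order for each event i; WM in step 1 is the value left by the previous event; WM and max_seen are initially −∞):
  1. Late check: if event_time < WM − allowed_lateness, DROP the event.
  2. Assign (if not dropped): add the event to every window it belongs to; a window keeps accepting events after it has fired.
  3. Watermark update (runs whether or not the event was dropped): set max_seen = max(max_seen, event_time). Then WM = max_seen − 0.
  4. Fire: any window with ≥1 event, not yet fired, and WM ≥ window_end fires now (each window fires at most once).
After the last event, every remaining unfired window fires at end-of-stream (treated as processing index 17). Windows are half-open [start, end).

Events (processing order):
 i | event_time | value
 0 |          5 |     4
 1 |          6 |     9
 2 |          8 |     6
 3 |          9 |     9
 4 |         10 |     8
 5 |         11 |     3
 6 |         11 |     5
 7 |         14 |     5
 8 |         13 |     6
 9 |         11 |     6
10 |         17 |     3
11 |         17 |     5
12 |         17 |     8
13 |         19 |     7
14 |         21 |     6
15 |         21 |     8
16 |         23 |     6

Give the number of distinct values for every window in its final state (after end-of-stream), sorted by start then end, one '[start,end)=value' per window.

[5,10)=3 [10,15)=4 [15,20)=4 [20,25)=2

i=0 t=5 v=4: → [5,10); WM=5
i=1 t=6 v=9: → [5,10); WM=6
i=2 t=8 v=6: → [5,10); WM=8
i=3 t=9 v=9: → [5,10); WM=9
i=4 t=10 v=8: → [10,15); WM=10; [5,10) fires=3
i=5 t=11 v=3: → [10,15); WM=11
i=6 t=11 v=5: → [10,15); WM=11
i=7 t=14 v=5: → [10,15); WM=14
i=8 t=13 v=6: → [10,15); WM=14
i=9 t=11 v=6: DROP (t<14-2); WM=14
i=10 t=17 v=3: → [15,20); WM=17; [10,15) fires=4
i=11 t=17 v=5: → [15,20); WM=17
i=12 t=17 v=8: → [15,20); WM=17
i=13 t=19 v=7: → [15,20); WM=19
i=14 t=21 v=6: → [20,25); WM=21; [15,20) fires=4
i=15 t=21 v=8: → [20,25); WM=21
i=16 t=23 v=6: → [20,25); WM=23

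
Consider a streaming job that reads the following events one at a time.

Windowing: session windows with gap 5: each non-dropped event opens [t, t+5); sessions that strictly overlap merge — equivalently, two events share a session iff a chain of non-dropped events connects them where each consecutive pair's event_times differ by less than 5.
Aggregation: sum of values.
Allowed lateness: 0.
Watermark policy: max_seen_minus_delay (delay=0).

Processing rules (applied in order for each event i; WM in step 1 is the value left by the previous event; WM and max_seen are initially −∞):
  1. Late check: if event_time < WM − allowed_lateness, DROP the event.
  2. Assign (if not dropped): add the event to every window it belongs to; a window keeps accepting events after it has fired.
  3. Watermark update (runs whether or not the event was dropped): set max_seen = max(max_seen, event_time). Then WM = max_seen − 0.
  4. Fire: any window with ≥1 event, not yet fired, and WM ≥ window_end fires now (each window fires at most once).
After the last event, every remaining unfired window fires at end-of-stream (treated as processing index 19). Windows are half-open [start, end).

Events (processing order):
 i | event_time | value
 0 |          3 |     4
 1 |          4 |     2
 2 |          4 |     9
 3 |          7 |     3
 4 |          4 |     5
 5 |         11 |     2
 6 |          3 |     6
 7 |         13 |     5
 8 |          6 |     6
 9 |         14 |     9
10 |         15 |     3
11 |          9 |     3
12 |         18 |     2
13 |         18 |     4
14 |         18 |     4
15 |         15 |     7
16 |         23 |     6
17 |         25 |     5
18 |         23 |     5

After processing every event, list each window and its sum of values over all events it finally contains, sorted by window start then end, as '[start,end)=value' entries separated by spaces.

i=0 t=3 v=4: → [3,8); WM=3
i=1 t=4 v=2: → [3,9); WM=4
i=2 t=4 v=9: → [3,9); WM=4
i=3 t=7 v=3: → [3,12); WM=7
i=4 t=4 v=5: DROP (t<7-0); WM=7
i=5 t=11 v=2: → [3,16); WM=11
i=6 t=3 v=6: DROP (t<11-0); WM=11
i=7 t=13 v=5: → [3,18); WM=13
i=8 t=6 v=6: DROP (t<13-0); WM=13
i=9 t=14 v=9: → [3,19); WM=14
i=10 t=15 v=3: → [3,20); WM=15
i=11 t=9 v=3: DROP (t<15-0); WM=15
i=12 t=18 v=2: → [3,23); WM=18
i=13 t=18 v=4: → [3,23); WM=18
i=14 t=18 v=4: → [3,23); WM=18
i=15 t=15 v=7: DROP (t<18-0); WM=18
i=16 t=23 v=6: → [23,28); WM=23
i=17 t=25 v=5: → [23,30); WM=25
i=18 t=23 v=5: DROP (t<25-0); WM=25

[3,23)=47 [23,30)=11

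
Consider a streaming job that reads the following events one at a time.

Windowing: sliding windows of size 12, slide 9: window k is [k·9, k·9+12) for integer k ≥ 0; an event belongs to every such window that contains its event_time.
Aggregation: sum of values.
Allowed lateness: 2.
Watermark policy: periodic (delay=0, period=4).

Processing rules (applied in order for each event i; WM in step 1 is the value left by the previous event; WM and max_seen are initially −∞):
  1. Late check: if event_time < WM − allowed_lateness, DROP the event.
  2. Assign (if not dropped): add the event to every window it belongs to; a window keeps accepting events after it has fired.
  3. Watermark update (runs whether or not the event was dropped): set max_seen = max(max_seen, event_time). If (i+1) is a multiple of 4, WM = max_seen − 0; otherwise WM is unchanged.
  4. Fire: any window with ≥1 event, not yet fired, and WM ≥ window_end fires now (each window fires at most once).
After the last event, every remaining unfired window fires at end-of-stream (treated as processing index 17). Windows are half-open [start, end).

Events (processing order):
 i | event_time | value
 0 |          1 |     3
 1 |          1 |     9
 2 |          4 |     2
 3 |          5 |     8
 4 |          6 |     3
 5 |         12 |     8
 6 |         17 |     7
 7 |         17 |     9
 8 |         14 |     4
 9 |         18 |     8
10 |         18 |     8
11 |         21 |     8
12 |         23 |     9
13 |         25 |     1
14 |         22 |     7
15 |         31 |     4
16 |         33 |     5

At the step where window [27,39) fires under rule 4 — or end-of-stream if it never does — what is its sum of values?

9

i=0 t=1 v=3: → [0,12); WM=−∞
i=1 t=1 v=9: → [0,12); WM=−∞
i=2 t=4 v=2: → [0,12); WM=−∞
i=3 t=5 v=8: → [0,12); WM=5
i=4 t=6 v=3: → [0,12); WM=5
i=5 t=12 v=8: → [9,21); WM=5
i=6 t=17 v=7: → [9,21); WM=5
i=7 t=17 v=9: → [9,21); WM=17; [0,12) fires=25
i=8 t=14 v=4: DROP (t<17-2); WM=17
i=9 t=18 v=8: → [18,30),[9,21); WM=17
i=10 t=18 v=8: → [18,30),[9,21); WM=17
i=11 t=21 v=8: → [18,30); WM=21; [9,21) fires=40
i=12 t=23 v=9: → [18,30); WM=21
i=13 t=25 v=1: → [18,30); WM=21
i=14 t=22 v=7: → [18,30); WM=21
i=15 t=31 v=4: → [27,39); WM=31; [18,30) fires=41
i=16 t=33 v=5: → [27,39); WM=31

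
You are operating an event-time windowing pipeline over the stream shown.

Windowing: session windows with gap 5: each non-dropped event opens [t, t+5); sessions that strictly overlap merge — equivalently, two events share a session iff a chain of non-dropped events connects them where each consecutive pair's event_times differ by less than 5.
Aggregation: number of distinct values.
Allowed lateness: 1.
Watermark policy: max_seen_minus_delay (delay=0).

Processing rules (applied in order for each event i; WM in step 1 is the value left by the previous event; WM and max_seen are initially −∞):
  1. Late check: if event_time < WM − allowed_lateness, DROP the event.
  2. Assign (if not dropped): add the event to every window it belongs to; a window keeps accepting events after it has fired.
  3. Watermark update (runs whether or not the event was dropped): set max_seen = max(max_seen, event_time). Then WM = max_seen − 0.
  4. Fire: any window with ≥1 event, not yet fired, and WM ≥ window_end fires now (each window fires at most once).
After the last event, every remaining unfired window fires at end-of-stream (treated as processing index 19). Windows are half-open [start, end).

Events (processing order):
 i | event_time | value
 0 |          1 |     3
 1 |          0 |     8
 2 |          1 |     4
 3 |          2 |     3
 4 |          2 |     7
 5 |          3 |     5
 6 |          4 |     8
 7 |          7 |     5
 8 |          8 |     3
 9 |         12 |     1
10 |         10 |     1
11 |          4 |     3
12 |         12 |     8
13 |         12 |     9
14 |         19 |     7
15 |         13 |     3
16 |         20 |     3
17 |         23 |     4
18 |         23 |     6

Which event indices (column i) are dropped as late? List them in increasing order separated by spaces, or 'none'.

i=0 t=1 v=3: → [1,6); WM=1
i=1 t=0 v=8: → [0,6); WM=1
i=2 t=1 v=4: → [0,6); WM=1
i=3 t=2 v=3: → [0,7); WM=2
i=4 t=2 v=7: → [0,7); WM=2
i=5 t=3 v=5: → [0,8); WM=3
i=6 t=4 v=8: → [0,9); WM=4
i=7 t=7 v=5: → [0,12); WM=7
i=8 t=8 v=3: → [0,13); WM=8
i=9 t=12 v=1: → [0,17); WM=12
i=10 t=10 v=1: DROP (t<12-1); WM=12
i=11 t=4 v=3: DROP (t<12-1); WM=12
i=12 t=12 v=8: → [0,17); WM=12
i=13 t=12 v=9: → [0,17); WM=12
i=14 t=19 v=7: → [19,24); WM=19
i=15 t=13 v=3: DROP (t<19-1); WM=19
i=16 t=20 v=3: → [19,25); WM=20
i=17 t=23 v=4: → [19,28); WM=23
i=18 t=23 v=6: → [19,28); WM=23

10 11 15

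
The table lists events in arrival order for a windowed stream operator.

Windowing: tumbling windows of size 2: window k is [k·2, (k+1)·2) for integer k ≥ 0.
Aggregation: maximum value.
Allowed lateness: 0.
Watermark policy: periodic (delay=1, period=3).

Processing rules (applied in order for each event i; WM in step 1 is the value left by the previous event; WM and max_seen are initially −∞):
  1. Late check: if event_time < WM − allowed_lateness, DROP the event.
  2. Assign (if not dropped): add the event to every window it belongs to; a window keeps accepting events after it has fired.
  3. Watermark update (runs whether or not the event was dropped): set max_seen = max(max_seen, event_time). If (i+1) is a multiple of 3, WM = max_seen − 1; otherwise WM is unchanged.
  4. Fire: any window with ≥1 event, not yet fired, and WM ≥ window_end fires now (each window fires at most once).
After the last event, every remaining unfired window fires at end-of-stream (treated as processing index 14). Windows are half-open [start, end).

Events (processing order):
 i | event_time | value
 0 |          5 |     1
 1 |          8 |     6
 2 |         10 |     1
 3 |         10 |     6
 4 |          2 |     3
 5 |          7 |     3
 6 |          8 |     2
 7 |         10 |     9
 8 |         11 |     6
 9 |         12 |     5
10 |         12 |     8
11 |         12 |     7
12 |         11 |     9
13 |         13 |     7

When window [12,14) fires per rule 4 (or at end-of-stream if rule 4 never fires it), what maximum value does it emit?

8

i=0 t=5 v=1: → [4,6); WM=−∞
i=1 t=8 v=6: → [8,10); WM=−∞
i=2 t=10 v=1: → [10,12); WM=9; [4,6) fires=1
i=3 t=10 v=6: → [10,12); WM=9
i=4 t=2 v=3: DROP (t<9-0); WM=9
i=5 t=7 v=3: DROP (t<9-0); WM=9
i=6 t=8 v=2: DROP (t<9-0); WM=9
i=7 t=10 v=9: → [10,12); WM=9
i=8 t=11 v=6: → [10,12); WM=10; [8,10) fires=6
i=9 t=12 v=5: → [12,14); WM=10
i=10 t=12 v=8: → [12,14); WM=10
i=11 t=12 v=7: → [12,14); WM=11
i=12 t=11 v=9: → [10,12); WM=11
i=13 t=13 v=7: → [12,14); WM=11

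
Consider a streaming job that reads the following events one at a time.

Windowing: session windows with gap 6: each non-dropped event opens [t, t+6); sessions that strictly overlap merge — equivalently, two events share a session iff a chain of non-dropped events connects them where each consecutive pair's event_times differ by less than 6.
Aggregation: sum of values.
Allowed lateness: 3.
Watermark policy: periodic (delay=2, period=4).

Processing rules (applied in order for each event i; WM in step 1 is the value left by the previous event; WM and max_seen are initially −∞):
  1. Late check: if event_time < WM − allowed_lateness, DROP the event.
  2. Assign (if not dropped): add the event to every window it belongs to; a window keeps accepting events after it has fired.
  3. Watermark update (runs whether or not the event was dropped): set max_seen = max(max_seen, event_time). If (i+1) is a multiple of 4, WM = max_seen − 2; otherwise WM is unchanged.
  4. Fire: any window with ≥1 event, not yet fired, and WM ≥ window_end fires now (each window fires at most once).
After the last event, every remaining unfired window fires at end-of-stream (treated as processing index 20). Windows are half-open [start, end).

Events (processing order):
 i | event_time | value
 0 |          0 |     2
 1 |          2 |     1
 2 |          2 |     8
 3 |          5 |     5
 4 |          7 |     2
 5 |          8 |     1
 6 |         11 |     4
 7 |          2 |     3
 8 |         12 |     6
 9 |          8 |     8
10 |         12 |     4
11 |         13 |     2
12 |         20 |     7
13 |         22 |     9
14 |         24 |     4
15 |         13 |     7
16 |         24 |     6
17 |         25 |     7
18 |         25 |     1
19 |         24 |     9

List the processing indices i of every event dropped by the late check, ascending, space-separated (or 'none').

none

i=0 t=0 v=2: → [0,6); WM=−∞
i=1 t=2 v=1: → [0,8); WM=−∞
i=2 t=2 v=8: → [0,8); WM=−∞
i=3 t=5 v=5: → [0,11); WM=3
i=4 t=7 v=2: → [0,13); WM=3
i=5 t=8 v=1: → [0,14); WM=3
i=6 t=11 v=4: → [0,17); WM=3
i=7 t=2 v=3: → [0,17); WM=9
i=8 t=12 v=6: → [0,18); WM=9
i=9 t=8 v=8: → [0,18); WM=9
i=10 t=12 v=4: → [0,18); WM=9
i=11 t=13 v=2: → [0,19); WM=11
i=12 t=20 v=7: → [20,26); WM=11
i=13 t=22 v=9: → [20,28); WM=11
i=14 t=24 v=4: → [20,30); WM=11
i=15 t=13 v=7: → [0,19); WM=22
i=16 t=24 v=6: → [20,30); WM=22
i=17 t=25 v=7: → [20,31); WM=22
i=18 t=25 v=1: → [20,31); WM=22
i=19 t=24 v=9: → [20,31); WM=23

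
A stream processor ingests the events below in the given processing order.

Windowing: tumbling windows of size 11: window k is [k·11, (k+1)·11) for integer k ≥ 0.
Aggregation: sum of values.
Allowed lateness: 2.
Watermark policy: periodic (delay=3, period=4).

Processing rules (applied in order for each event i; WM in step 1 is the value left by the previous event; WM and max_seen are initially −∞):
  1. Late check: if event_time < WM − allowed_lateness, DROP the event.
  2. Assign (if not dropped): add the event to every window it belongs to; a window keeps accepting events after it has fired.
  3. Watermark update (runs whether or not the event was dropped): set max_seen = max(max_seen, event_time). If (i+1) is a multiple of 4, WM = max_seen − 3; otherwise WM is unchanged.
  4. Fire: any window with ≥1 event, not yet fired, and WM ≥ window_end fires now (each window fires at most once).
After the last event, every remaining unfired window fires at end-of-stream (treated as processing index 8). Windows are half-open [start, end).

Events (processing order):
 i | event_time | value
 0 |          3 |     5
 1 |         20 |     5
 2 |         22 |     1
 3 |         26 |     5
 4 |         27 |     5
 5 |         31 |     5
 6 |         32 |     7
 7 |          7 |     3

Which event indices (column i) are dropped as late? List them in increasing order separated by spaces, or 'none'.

7

i=0 t=3 v=5: → [0,11); WM=−∞
i=1 t=20 v=5: → [11,22); WM=−∞
i=2 t=22 v=1: → [22,33); WM=−∞
i=3 t=26 v=5: → [22,33); WM=23; [0,11) fires=5 [11,22) fires=5
i=4 t=27 v=5: → [22,33); WM=23
i=5 t=31 v=5: → [22,33); WM=23
i=6 t=32 v=7: → [22,33); WM=23
i=7 t=7 v=3: DROP (t<23-2); WM=29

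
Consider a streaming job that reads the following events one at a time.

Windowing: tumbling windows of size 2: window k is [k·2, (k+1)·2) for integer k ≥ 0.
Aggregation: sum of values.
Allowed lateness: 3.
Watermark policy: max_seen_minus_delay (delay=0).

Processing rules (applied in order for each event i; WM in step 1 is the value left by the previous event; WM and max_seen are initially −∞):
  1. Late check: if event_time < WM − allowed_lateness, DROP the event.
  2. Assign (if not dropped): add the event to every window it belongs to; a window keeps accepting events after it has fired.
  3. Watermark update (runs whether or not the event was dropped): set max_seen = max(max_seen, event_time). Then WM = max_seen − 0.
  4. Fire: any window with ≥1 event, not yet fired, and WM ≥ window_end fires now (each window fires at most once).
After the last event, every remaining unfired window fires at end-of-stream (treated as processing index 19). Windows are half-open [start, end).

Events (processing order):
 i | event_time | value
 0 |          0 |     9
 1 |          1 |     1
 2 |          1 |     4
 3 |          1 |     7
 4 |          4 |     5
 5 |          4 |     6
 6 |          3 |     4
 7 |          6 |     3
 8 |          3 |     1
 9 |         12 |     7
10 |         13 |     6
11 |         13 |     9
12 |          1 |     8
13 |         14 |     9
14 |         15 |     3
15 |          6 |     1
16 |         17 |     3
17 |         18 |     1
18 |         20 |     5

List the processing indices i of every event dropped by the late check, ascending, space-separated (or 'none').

12 15

i=0 t=0 v=9: → [0,2); WM=0
i=1 t=1 v=1: → [0,2); WM=1
i=2 t=1 v=4: → [0,2); WM=1
i=3 t=1 v=7: → [0,2); WM=1
i=4 t=4 v=5: → [4,6); WM=4; [0,2) fires=21
i=5 t=4 v=6: → [4,6); WM=4
i=6 t=3 v=4: → [2,4); WM=4; [2,4) fires=4
i=7 t=6 v=3: → [6,8); WM=6; [4,6) fires=11
i=8 t=3 v=1: → [2,4); WM=6
i=9 t=12 v=7: → [12,14); WM=12; [6,8) fires=3
i=10 t=13 v=6: → [12,14); WM=13
i=11 t=13 v=9: → [12,14); WM=13
i=12 t=1 v=8: DROP (t<13-3); WM=13
i=13 t=14 v=9: → [14,16); WM=14; [12,14) fires=22
i=14 t=15 v=3: → [14,16); WM=15
i=15 t=6 v=1: DROP (t<15-3); WM=15
i=16 t=17 v=3: → [16,18); WM=17; [14,16) fires=12
i=17 t=18 v=1: → [18,20); WM=18; [16,18) fires=3
i=18 t=20 v=5: → [20,22); WM=20; [18,20) fires=1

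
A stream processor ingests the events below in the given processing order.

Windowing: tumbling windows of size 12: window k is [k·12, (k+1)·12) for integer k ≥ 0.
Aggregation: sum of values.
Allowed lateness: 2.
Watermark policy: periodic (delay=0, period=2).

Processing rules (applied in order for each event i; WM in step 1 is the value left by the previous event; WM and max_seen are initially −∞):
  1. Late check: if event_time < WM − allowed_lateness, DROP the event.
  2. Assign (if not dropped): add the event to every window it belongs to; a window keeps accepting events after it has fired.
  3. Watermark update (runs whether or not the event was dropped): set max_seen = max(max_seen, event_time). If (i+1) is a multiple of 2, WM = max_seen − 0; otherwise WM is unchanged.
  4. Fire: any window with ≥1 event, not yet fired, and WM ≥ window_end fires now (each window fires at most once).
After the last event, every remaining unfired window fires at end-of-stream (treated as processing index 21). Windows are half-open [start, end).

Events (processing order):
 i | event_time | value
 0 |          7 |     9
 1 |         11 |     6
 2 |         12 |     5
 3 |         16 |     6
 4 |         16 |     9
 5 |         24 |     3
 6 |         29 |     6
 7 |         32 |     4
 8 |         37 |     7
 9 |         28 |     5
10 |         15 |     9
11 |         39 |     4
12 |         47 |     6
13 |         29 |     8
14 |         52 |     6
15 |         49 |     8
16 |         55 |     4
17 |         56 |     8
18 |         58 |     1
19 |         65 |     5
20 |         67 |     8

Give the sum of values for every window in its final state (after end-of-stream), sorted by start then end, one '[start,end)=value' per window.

[0,12)=15 [12,24)=20 [24,36)=13 [36,48)=17 [48,60)=27 [60,72)=13

i=0 t=7 v=9: → [0,12); WM=−∞
i=1 t=11 v=6: → [0,12); WM=11
i=2 t=12 v=5: → [12,24); WM=11
i=3 t=16 v=6: → [12,24); WM=16; [0,12) fires=15
i=4 t=16 v=9: → [12,24); WM=16
i=5 t=24 v=3: → [24,36); WM=24; [12,24) fires=20
i=6 t=29 v=6: → [24,36); WM=24
i=7 t=32 v=4: → [24,36); WM=32
i=8 t=37 v=7: → [36,48); WM=32
i=9 t=28 v=5: DROP (t<32-2); WM=37; [24,36) fires=13
i=10 t=15 v=9: DROP (t<37-2); WM=37
i=11 t=39 v=4: → [36,48); WM=39
i=12 t=47 v=6: → [36,48); WM=39
i=13 t=29 v=8: DROP (t<39-2); WM=47
i=14 t=52 v=6: → [48,60); WM=47
i=15 t=49 v=8: → [48,60); WM=52; [36,48) fires=17
i=16 t=55 v=4: → [48,60); WM=52
i=17 t=56 v=8: → [48,60); WM=56
i=18 t=58 v=1: → [48,60); WM=56
i=19 t=65 v=5: → [60,72); WM=65; [48,60) fires=27
i=20 t=67 v=8: → [60,72); WM=65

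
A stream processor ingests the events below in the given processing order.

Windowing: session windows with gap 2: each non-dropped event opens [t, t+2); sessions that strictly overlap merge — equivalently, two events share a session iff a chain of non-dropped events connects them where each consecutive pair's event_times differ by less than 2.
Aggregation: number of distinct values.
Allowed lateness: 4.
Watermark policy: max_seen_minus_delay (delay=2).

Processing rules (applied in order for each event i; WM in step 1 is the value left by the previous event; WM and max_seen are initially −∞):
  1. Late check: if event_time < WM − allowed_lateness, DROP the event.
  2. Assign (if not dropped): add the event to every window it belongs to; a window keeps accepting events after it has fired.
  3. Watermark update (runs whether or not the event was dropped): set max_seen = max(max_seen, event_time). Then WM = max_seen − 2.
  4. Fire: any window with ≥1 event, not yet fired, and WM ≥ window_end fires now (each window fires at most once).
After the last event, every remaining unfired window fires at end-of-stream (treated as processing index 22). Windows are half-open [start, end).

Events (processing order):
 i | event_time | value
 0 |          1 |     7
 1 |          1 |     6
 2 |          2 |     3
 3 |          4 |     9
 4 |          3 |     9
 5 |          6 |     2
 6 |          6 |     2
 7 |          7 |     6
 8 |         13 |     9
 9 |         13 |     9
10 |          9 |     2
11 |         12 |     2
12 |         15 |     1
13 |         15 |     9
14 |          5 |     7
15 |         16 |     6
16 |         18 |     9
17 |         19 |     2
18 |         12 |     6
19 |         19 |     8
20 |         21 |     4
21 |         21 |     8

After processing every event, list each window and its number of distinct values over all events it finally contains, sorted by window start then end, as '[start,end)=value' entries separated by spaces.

i=0 t=1 v=7: → [1,3); WM=-1
i=1 t=1 v=6: → [1,3); WM=-1
i=2 t=2 v=3: → [1,4); WM=0
i=3 t=4 v=9: → [4,6); WM=2
i=4 t=3 v=9: → [1,6); WM=2
i=5 t=6 v=2: → [6,8); WM=4
i=6 t=6 v=2: → [6,8); WM=4
i=7 t=7 v=6: → [6,9); WM=5
i=8 t=13 v=9: → [13,15); WM=11
i=9 t=13 v=9: → [13,15); WM=11
i=10 t=9 v=2: → [9,11); WM=11
i=11 t=12 v=2: → [12,15); WM=11
i=12 t=15 v=1: → [15,17); WM=13
i=13 t=15 v=9: → [15,17); WM=13
i=14 t=5 v=7: DROP (t<13-4); WM=13
i=15 t=16 v=6: → [15,18); WM=14
i=16 t=18 v=9: → [18,20); WM=16
i=17 t=19 v=2: → [18,21); WM=17
i=18 t=12 v=6: DROP (t<17-4); WM=17
i=19 t=19 v=8: → [18,21); WM=17
i=20 t=21 v=4: → [21,23); WM=19
i=21 t=21 v=8: → [21,23); WM=19

[1,6)=4 [6,9)=2 [9,11)=1 [12,15)=2 [15,18)=3 [18,21)=3 [21,23)=2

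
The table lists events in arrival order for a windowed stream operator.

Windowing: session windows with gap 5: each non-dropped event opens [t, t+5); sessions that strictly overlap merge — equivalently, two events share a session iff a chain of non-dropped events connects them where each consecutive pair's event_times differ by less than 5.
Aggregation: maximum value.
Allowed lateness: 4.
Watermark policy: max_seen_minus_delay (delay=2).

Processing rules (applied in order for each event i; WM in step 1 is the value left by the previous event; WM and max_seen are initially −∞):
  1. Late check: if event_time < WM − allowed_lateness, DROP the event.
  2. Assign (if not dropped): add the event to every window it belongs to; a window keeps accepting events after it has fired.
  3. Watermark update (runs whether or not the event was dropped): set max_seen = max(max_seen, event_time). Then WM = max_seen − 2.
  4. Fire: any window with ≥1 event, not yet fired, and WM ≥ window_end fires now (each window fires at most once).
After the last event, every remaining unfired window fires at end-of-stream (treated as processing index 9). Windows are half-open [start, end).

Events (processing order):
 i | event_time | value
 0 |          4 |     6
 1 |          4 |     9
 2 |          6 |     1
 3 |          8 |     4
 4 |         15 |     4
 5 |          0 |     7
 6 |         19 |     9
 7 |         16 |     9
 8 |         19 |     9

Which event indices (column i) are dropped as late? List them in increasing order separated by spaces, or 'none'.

i=0 t=4 v=6: → [4,9); WM=2
i=1 t=4 v=9: → [4,9); WM=2
i=2 t=6 v=1: → [4,11); WM=4
i=3 t=8 v=4: → [4,13); WM=6
i=4 t=15 v=4: → [15,20); WM=13
i=5 t=0 v=7: DROP (t<13-4); WM=13
i=6 t=19 v=9: → [15,24); WM=17
i=7 t=16 v=9: → [15,24); WM=17
i=8 t=19 v=9: → [15,24); WM=17

5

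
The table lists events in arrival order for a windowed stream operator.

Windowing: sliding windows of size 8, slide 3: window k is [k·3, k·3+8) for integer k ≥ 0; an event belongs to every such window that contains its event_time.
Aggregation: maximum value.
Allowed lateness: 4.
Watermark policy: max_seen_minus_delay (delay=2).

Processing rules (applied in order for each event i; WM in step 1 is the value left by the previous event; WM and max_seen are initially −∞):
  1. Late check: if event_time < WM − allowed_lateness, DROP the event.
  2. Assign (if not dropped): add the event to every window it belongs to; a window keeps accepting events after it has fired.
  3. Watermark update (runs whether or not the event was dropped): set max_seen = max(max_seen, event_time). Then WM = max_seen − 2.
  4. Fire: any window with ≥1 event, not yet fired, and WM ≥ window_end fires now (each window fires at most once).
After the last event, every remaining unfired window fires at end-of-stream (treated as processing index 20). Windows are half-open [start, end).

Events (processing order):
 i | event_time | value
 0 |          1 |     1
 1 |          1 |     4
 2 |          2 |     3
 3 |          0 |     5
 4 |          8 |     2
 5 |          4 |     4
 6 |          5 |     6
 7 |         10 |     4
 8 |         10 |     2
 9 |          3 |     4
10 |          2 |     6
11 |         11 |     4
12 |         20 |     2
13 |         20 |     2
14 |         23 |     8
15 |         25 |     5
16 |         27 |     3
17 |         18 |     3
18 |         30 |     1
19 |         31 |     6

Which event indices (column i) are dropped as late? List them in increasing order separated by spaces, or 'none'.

9 10 17

i=0 t=1 v=1: → [0,8); WM=-1
i=1 t=1 v=4: → [0,8); WM=-1
i=2 t=2 v=3: → [0,8); WM=0
i=3 t=0 v=5: → [0,8); WM=0
i=4 t=8 v=2: → [6,14),[3,11); WM=6
i=5 t=4 v=4: → [3,11),[0,8); WM=6
i=6 t=5 v=6: → [3,11),[0,8); WM=6
i=7 t=10 v=4: → [9,17),[6,14),[3,11); WM=8; [0,8) fires=6
i=8 t=10 v=2: → [9,17),[6,14),[3,11); WM=8
i=9 t=3 v=4: DROP (t<8-4); WM=8
i=10 t=2 v=6: DROP (t<8-4); WM=8
i=11 t=11 v=4: → [9,17),[6,14); WM=9
i=12 t=20 v=2: → [18,26),[15,23); WM=18; [3,11) fires=6 [6,14) fires=4 [9,17) fires=4
i=13 t=20 v=2: → [18,26),[15,23); WM=18
i=14 t=23 v=8: → [21,29),[18,26); WM=21
i=15 t=25 v=5: → [24,32),[21,29),[18,26); WM=23; [15,23) fires=2
i=16 t=27 v=3: → [27,35),[24,32),[21,29); WM=25
i=17 t=18 v=3: DROP (t<25-4); WM=25
i=18 t=30 v=1: → [30,38),[27,35),[24,32); WM=28; [18,26) fires=8
i=19 t=31 v=6: → [30,38),[27,35),[24,32); WM=29; [21,29) fires=8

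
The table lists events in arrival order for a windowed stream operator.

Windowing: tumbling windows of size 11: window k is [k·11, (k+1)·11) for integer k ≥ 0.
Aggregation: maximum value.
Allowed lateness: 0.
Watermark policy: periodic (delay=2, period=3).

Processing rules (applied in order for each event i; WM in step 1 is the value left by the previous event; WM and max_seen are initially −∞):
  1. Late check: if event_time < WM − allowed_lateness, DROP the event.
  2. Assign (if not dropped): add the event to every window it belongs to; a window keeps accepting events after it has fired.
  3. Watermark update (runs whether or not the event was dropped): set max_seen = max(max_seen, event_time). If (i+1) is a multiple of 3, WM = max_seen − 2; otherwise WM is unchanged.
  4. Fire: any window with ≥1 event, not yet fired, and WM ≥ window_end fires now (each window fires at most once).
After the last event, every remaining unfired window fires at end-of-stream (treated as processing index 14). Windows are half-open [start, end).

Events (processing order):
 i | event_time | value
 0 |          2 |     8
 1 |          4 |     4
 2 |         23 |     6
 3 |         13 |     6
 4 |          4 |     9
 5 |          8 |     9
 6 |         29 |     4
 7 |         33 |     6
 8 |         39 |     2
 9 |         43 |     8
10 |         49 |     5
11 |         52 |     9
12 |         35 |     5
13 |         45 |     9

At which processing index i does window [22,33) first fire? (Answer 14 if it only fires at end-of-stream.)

i=0 t=2 v=8: → [0,11); WM=−∞
i=1 t=4 v=4: → [0,11); WM=−∞
i=2 t=23 v=6: → [22,33); WM=21; [0,11) fires=8
i=3 t=13 v=6: DROP (t<21-0); WM=21
i=4 t=4 v=9: DROP (t<21-0); WM=21
i=5 t=8 v=9: DROP (t<21-0); WM=21
i=6 t=29 v=4: → [22,33); WM=21
i=7 t=33 v=6: → [33,44); WM=21
i=8 t=39 v=2: → [33,44); WM=37; [22,33) fires=6
i=9 t=43 v=8: → [33,44); WM=37
i=10 t=49 v=5: → [44,55); WM=37
i=11 t=52 v=9: → [44,55); WM=50; [33,44) fires=8
i=12 t=35 v=5: DROP (t<50-0); WM=50
i=13 t=45 v=9: DROP (t<50-0); WM=50

8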